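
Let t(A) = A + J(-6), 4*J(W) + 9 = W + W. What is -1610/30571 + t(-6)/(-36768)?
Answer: -78470075/1498712704 ≈ -0.052358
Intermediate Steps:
J(W) = -9/4 + W/2 (J(W) = -9/4 + (W + W)/4 = -9/4 + (2*W)/4 = -9/4 + W/2)
t(A) = -21/4 + A (t(A) = A + (-9/4 + (1/2)*(-6)) = A + (-9/4 - 3) = A - 21/4 = -21/4 + A)
-1610/30571 + t(-6)/(-36768) = -1610/30571 + (-21/4 - 6)/(-36768) = -1610*1/30571 - 45/4*(-1/36768) = -1610/30571 + 15/49024 = -78470075/1498712704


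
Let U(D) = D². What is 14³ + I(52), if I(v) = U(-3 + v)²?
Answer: 5767545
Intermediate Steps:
I(v) = (-3 + v)⁴ (I(v) = ((-3 + v)²)² = (-3 + v)⁴)
14³ + I(52) = 14³ + (-3 + 52)⁴ = 2744 + 49⁴ = 2744 + 5764801 = 5767545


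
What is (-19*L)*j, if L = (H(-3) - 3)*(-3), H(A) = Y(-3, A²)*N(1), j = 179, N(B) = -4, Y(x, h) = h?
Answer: -397917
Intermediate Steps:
H(A) = -4*A² (H(A) = A²*(-4) = -4*A²)
L = 117 (L = (-4*(-3)² - 3)*(-3) = (-4*9 - 3)*(-3) = (-36 - 3)*(-3) = -39*(-3) = 117)
(-19*L)*j = -19*117*179 = -2223*179 = -397917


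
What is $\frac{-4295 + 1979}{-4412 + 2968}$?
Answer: $\frac{579}{361} \approx 1.6039$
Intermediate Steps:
$\frac{-4295 + 1979}{-4412 + 2968} = - \frac{2316}{-1444} = \left(-2316\right) \left(- \frac{1}{1444}\right) = \frac{579}{361}$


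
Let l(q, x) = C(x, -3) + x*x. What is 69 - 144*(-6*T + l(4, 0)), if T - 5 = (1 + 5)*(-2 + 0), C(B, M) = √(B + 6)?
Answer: -5979 - 144*√6 ≈ -6331.7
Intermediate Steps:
C(B, M) = √(6 + B)
l(q, x) = x² + √(6 + x) (l(q, x) = √(6 + x) + x*x = √(6 + x) + x² = x² + √(6 + x))
T = -7 (T = 5 + (1 + 5)*(-2 + 0) = 5 + 6*(-2) = 5 - 12 = -7)
69 - 144*(-6*T + l(4, 0)) = 69 - 144*(-6*(-7) + (0² + √(6 + 0))) = 69 - 144*(42 + (0 + √6)) = 69 - 144*(42 + √6) = 69 + (-6048 - 144*√6) = -5979 - 144*√6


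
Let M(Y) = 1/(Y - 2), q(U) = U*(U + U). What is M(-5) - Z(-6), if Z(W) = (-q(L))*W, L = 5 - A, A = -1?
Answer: -3025/7 ≈ -432.14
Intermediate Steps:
L = 6 (L = 5 - 1*(-1) = 5 + 1 = 6)
q(U) = 2*U**2 (q(U) = U*(2*U) = 2*U**2)
Z(W) = -72*W (Z(W) = (-2*6**2)*W = (-2*36)*W = (-1*72)*W = -72*W)
M(Y) = 1/(-2 + Y)
M(-5) - Z(-6) = 1/(-2 - 5) - (-72)*(-6) = 1/(-7) - 1*432 = -1/7 - 432 = -3025/7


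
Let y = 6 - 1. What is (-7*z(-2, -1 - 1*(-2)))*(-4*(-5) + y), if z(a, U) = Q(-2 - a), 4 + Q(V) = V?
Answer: 700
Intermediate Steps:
y = 5
Q(V) = -4 + V
z(a, U) = -6 - a (z(a, U) = -4 + (-2 - a) = -6 - a)
(-7*z(-2, -1 - 1*(-2)))*(-4*(-5) + y) = (-7*(-6 - 1*(-2)))*(-4*(-5) + 5) = (-7*(-6 + 2))*(20 + 5) = -7*(-4)*25 = 28*25 = 700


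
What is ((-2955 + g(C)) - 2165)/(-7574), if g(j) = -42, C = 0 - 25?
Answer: 2581/3787 ≈ 0.68154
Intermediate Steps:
C = -25
((-2955 + g(C)) - 2165)/(-7574) = ((-2955 - 42) - 2165)/(-7574) = (-2997 - 2165)*(-1/7574) = -5162*(-1/7574) = 2581/3787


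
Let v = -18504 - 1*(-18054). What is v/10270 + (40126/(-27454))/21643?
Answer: -13389810446/305114984447 ≈ -0.043884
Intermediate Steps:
v = -450 (v = -18504 + 18054 = -450)
v/10270 + (40126/(-27454))/21643 = -450/10270 + (40126/(-27454))/21643 = -450*1/10270 + (40126*(-1/27454))*(1/21643) = -45/1027 - 20063/13727*1/21643 = -45/1027 - 20063/297093461 = -13389810446/305114984447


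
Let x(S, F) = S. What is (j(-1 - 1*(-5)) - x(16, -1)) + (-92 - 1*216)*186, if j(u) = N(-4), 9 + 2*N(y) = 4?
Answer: -114613/2 ≈ -57307.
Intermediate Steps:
N(y) = -5/2 (N(y) = -9/2 + (1/2)*4 = -9/2 + 2 = -5/2)
j(u) = -5/2
(j(-1 - 1*(-5)) - x(16, -1)) + (-92 - 1*216)*186 = (-5/2 - 1*16) + (-92 - 1*216)*186 = (-5/2 - 16) + (-92 - 216)*186 = -37/2 - 308*186 = -37/2 - 57288 = -114613/2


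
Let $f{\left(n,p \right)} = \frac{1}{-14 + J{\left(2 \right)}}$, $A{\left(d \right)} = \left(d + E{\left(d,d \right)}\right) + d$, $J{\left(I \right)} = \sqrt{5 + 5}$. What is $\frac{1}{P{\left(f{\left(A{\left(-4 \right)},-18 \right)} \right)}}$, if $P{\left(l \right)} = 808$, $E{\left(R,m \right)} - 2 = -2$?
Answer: $\frac{1}{808} \approx 0.0012376$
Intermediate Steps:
$E{\left(R,m \right)} = 0$ ($E{\left(R,m \right)} = 2 - 2 = 0$)
$J{\left(I \right)} = \sqrt{10}$
$A{\left(d \right)} = 2 d$ ($A{\left(d \right)} = \left(d + 0\right) + d = d + d = 2 d$)
$f{\left(n,p \right)} = \frac{1}{-14 + \sqrt{10}}$
$\frac{1}{P{\left(f{\left(A{\left(-4 \right)},-18 \right)} \right)}} = \frac{1}{808}$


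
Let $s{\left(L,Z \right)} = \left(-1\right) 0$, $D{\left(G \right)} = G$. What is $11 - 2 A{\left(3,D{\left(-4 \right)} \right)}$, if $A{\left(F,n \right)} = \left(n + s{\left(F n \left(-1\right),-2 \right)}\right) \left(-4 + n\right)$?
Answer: $-53$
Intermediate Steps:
$s{\left(L,Z \right)} = 0$
$A{\left(F,n \right)} = n \left(-4 + n\right)$ ($A{\left(F,n \right)} = \left(n + 0\right) \left(-4 + n\right) = n \left(-4 + n\right)$)
$11 - 2 A{\left(3,D{\left(-4 \right)} \right)} = 11 - 2 \left(- 4 \left(-4 - 4\right)\right) = 11 - 2 \left(\left(-4\right) \left(-8\right)\right) = 11 - 64 = -53$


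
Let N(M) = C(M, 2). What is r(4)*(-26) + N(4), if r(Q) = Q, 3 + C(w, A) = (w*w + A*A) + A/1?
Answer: -85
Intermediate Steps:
C(w, A) = -3 + A + A**2 + w**2 (C(w, A) = -3 + ((w*w + A*A) + A/1) = -3 + ((w**2 + A**2) + A*1) = -3 + ((A**2 + w**2) + A) = -3 + (A + A**2 + w**2) = -3 + A + A**2 + w**2)
N(M) = 3 + M**2 (N(M) = -3 + 2 + 2**2 + M**2 = -3 + 2 + 4 + M**2 = 3 + M**2)
r(4)*(-26) + N(4) = 4*(-26) + (3 + 4**2) = -104 + (3 + 16) = -104 + 19 = -85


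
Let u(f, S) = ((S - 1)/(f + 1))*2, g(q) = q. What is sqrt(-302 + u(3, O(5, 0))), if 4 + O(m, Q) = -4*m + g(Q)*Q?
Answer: I*sqrt(1258)/2 ≈ 17.734*I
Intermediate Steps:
O(m, Q) = -4 + Q**2 - 4*m (O(m, Q) = -4 + (-4*m + Q*Q) = -4 + (-4*m + Q**2) = -4 + (Q**2 - 4*m) = -4 + Q**2 - 4*m)
u(f, S) = 2*(-1 + S)/(1 + f) (u(f, S) = ((-1 + S)/(1 + f))*2 = 2*(-1 + S)/(1 + f))
sqrt(-302 + u(3, O(5, 0))) = sqrt(-302 + 2*(-1 + (-4 + 0**2 - 4*5))/(1 + 3)) = sqrt(-302 + 2*(-1 + (-4 + 0 - 20))/4) = sqrt(-302 + 2*(1/4)*(-1 - 24)) = sqrt(-302 + 2*(1/4)*(-25)) = sqrt(-302 - 25/2) = sqrt(-629/2) = I*sqrt(1258)/2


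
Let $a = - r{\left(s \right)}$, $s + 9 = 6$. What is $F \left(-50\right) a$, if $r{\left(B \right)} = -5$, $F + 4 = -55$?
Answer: $14750$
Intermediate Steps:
$s = -3$ ($s = -9 + 6 = -3$)
$F = -59$ ($F = -4 - 55 = -59$)
$a = 5$ ($a = \left(-1\right) \left(-5\right) = 5$)
$F \left(-50\right) a = \left(-59\right) \left(-50\right) 5 = 2950 \cdot 5 = 14750$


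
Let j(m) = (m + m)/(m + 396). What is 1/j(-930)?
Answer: 89/310 ≈ 0.28710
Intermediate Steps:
j(m) = 2*m/(396 + m) (j(m) = (2*m)/(396 + m) = 2*m/(396 + m))
1/j(-930) = 1/(2*(-930)/(396 - 930)) = 1/(2*(-930)/(-534)) = 1/(2*(-930)*(-1/534)) = 1/(310/89) = 89/310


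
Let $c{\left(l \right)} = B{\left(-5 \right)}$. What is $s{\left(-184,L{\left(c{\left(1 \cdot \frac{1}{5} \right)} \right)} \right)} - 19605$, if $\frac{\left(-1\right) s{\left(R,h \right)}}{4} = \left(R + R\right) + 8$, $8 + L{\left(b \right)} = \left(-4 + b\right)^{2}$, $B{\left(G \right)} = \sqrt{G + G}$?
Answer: $-18165$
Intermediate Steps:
$B{\left(G \right)} = \sqrt{2} \sqrt{G}$ ($B{\left(G \right)} = \sqrt{2 G} = \sqrt{2} \sqrt{G}$)
$c{\left(l \right)} = i \sqrt{10}$ ($c{\left(l \right)} = \sqrt{2} \sqrt{-5} = \sqrt{2} i \sqrt{5} = i \sqrt{10}$)
$L{\left(b \right)} = -8 + \left(-4 + b\right)^{2}$
$s{\left(R,h \right)} = -32 - 8 R$ ($s{\left(R,h \right)} = - 4 \left(\left(R + R\right) + 8\right) = - 4 \left(2 R + 8\right) = - 4 \left(8 + 2 R\right) = -32 - 8 R$)
$s{\left(-184,L{\left(c{\left(1 \cdot \frac{1}{5} \right)} \right)} \right)} - 19605 = \left(-32 - -1472\right) - 19605 = \left(-32 + 1472\right) - 19605 = 1440 - 19605 = -18165$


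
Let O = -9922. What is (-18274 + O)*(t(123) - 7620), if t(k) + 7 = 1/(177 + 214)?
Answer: 84084870576/391 ≈ 2.1505e+8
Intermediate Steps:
t(k) = -2736/391 (t(k) = -7 + 1/(177 + 214) = -7 + 1/391 = -2736/391)
(-18274 + O)*(t(123) - 7620) = (-18274 - 9922)*(-2736/391 - 7620) = -28196*(-2982156/391) = 84084870576/391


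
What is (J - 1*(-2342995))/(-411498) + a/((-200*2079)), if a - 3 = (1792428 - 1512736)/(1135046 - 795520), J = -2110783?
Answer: -182128014567767/322739963579880 ≈ -0.56432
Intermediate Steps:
a = 649135/169763 (a = 3 + (1792428 - 1512736)/(1135046 - 795520) = 3 + 279692/339526 = 3 + 279692*(1/339526) = 3 + 139846/169763 = 649135/169763 ≈ 3.8238)
(J - 1*(-2342995))/(-411498) + a/((-200*2079)) = (-2110783 - 1*(-2342995))/(-411498) + 649135/(169763*((-200*2079))) = (-2110783 + 2342995)*(-1/411498) + (649135/169763)/(-415800) = 232212*(-1/411498) + (649135/169763)*(-1/415800) = -38702/68583 - 129827/14117491080 = -182128014567767/322739963579880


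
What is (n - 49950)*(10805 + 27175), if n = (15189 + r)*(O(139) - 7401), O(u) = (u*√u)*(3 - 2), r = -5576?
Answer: -2704015078740 + 50749141860*√139 ≈ -2.1057e+12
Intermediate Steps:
O(u) = u^(3/2) (O(u) = u^(3/2)*1 = u^(3/2))
n = -71145813 + 1336207*√139 (n = (15189 - 5576)*(139^(3/2) - 7401) = 9613*(139*√139 - 7401) = 9613*(-7401 + 139*√139) = -71145813 + 1336207*√139 ≈ -5.5392e+7)
(n - 49950)*(10805 + 27175) = ((-71145813 + 1336207*√139) - 49950)*(10805 + 27175) = (-71195763 + 1336207*√139)*37980 = -2704015078740 + 50749141860*√139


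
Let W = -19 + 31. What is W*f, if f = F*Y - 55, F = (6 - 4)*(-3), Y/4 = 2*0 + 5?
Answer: -2100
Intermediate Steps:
Y = 20 (Y = 4*(2*0 + 5) = 4*(0 + 5) = 4*5 = 20)
W = 12
F = -6 (F = 2*(-3) = -6)
f = -175 (f = -6*20 - 55 = -120 - 55 = -175)
W*f = 12*(-175) = -2100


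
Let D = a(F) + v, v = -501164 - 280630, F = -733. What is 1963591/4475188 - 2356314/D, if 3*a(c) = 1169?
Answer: 36237919959979/10490793887044 ≈ 3.4543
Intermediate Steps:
v = -781794
a(c) = 1169/3 (a(c) = (1/3)*1169 = 1169/3)
D = -2344213/3 (D = 1169/3 - 781794 = -2344213/3 ≈ -7.8140e+5)
1963591/4475188 - 2356314/D = 1963591/4475188 - 2356314/(-2344213/3) = 1963591*(1/4475188) - 2356314*(-3/2344213) = 1963591/4475188 + 7068942/2344213 = 36237919959979/10490793887044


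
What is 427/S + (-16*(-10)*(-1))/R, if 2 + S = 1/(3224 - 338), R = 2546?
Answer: -1569207586/7346483 ≈ -213.60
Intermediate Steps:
S = -5771/2886 (S = -2 + 1/(3224 - 338) = -2 + 1/2886 = -5771/2886 ≈ -1.9997)
427/S + (-16*(-10)*(-1))/R = 427/(-5771/2886) + (-16*(-10)*(-1))/2546 = 427*(-2886/5771) + (160*(-1))*(1/2546) = -1232322/5771 - 160*1/2546 = -1232322/5771 - 80/1273 = -1569207586/7346483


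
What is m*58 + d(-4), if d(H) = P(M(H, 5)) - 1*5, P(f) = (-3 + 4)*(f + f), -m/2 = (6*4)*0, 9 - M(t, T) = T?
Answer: 3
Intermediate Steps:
M(t, T) = 9 - T
m = 0 (m = -2*6*4*0 = -48*0 = -2*0 = 0)
P(f) = 2*f (P(f) = 1*(2*f) = 2*f)
d(H) = 3 (d(H) = 2*(9 - 1*5) - 1*5 = 2*(9 - 5) - 5 = 2*4 - 5 = 8 - 5 = 3)
m*58 + d(-4) = 0*58 + 3 = 0 + 3 = 3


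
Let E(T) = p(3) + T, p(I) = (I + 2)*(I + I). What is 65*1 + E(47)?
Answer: 142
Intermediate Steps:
p(I) = 2*I*(2 + I) (p(I) = (2 + I)*(2*I) = 2*I*(2 + I))
E(T) = 30 + T (E(T) = 2*3*(2 + 3) + T = 2*3*5 + T = 30 + T)
65*1 + E(47) = 65*1 + (30 + 47) = 65 + 77 = 142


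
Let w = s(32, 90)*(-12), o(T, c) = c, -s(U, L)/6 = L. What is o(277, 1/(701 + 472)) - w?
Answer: -7601039/1173 ≈ -6480.0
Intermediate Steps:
s(U, L) = -6*L
w = 6480 (w = -6*90*(-12) = -540*(-12) = 6480)
o(277, 1/(701 + 472)) - w = 1/(701 + 472) - 1*6480 = 1/1173 - 6480 = -7601039/1173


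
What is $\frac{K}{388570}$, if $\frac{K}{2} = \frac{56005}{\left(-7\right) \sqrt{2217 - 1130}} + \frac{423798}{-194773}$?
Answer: $- \frac{423798}{37841472305} - \frac{11201 \sqrt{1087}}{295662913} \approx -0.0012602$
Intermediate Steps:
$K = - \frac{847596}{194773} - \frac{112010 \sqrt{1087}}{7609}$ ($K = 2 \left(\frac{56005}{\left(-7\right) \sqrt{2217 - 1130}} + \frac{423798}{-194773}\right) = 2 \left(\frac{56005}{\left(-7\right) \sqrt{1087}} + 423798 \left(- \frac{1}{194773}\right)\right) = 2 \left(56005 \left(- \frac{\sqrt{1087}}{7609}\right) - \frac{423798}{194773}\right) = 2 \left(- \frac{56005 \sqrt{1087}}{7609} - \frac{423798}{194773}\right) = 2 \left(- \frac{423798}{194773} - \frac{56005 \sqrt{1087}}{7609}\right) = - \frac{847596}{194773} - \frac{112010 \sqrt{1087}}{7609} \approx -489.69$)
$\frac{K}{388570} = \frac{- \frac{847596}{194773} - \frac{112010 \sqrt{1087}}{7609}}{388570} = \left(- \frac{847596}{194773} - \frac{112010 \sqrt{1087}}{7609}\right) \frac{1}{388570} = - \frac{423798}{37841472305} - \frac{11201 \sqrt{1087}}{295662913}$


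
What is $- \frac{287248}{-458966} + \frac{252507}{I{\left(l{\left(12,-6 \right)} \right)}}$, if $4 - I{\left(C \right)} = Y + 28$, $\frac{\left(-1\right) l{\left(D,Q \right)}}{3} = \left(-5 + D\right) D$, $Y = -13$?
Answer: $- \frac{57944484017}{2524313} \approx -22955.0$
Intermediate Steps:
$l{\left(D,Q \right)} = - 3 D \left(-5 + D\right)$ ($l{\left(D,Q \right)} = - 3 \left(-5 + D\right) D = - 3 D \left(-5 + D\right)$)
$I{\left(C \right)} = -11$ ($I{\left(C \right)} = 4 - \left(-13 + 28\right) = 4 - 15 = -11$)
$- \frac{287248}{-458966} + \frac{252507}{I{\left(l{\left(12,-6 \right)} \right)}} = - \frac{287248}{-458966} + \frac{252507}{-11} = \left(-287248\right) \left(- \frac{1}{458966}\right) + 252507 \left(- \frac{1}{11}\right) = \frac{143624}{229483} - \frac{252507}{11} = - \frac{57944484017}{2524313}$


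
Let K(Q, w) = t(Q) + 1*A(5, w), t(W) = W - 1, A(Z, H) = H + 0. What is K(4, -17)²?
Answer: 196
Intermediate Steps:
A(Z, H) = H
t(W) = -1 + W
K(Q, w) = -1 + Q + w (K(Q, w) = (-1 + Q) + 1*w = (-1 + Q) + w = -1 + Q + w)
K(4, -17)² = (-1 + 4 - 17)² = (-14)² = 196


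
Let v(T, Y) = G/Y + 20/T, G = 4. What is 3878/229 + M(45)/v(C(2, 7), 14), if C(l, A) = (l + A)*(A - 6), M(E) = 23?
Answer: 944545/36182 ≈ 26.105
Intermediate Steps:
C(l, A) = (-6 + A)*(A + l) (C(l, A) = (A + l)*(-6 + A) = (-6 + A)*(A + l))
v(T, Y) = 4/Y + 20/T
3878/229 + M(45)/v(C(2, 7), 14) = 3878/229 + 23/(4/14 + 20/(7² - 6*7 - 6*2 + 7*2)) = 3878*(1/229) + 23/(4*(1/14) + 20/(49 - 42 - 12 + 14)) = 3878/229 + 23/(2/7 + 20/9) = 3878/229 + 23/(158/63) = 3878/229 + 23*(63/158) = 3878/229 + 1449/158 = 944545/36182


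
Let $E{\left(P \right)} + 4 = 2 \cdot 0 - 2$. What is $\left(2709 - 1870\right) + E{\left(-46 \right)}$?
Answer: $833$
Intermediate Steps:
$E{\left(P \right)} = -6$ ($E{\left(P \right)} = -4 + \left(2 \cdot 0 - 2\right) = -4 + \left(0 - 2\right) = -4 - 2 = -6$)
$\left(2709 - 1870\right) + E{\left(-46 \right)} = \left(2709 - 1870\right) - 6 = 839 - 6 = 833$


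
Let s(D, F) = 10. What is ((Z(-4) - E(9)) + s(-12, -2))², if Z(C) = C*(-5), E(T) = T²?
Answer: 2601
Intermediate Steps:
Z(C) = -5*C
((Z(-4) - E(9)) + s(-12, -2))² = ((-5*(-4) - 1*9²) + 10)² = ((20 - 1*81) + 10)² = ((20 - 81) + 10)² = (-61 + 10)² = (-51)² = 2601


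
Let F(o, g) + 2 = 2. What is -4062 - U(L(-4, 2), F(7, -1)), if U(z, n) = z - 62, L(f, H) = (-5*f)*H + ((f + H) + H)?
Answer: -4040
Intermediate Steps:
F(o, g) = 0 (F(o, g) = -2 + 2 = 0)
L(f, H) = f + 2*H - 5*H*f (L(f, H) = -5*H*f + ((H + f) + H) = -5*H*f + (f + 2*H) = f + 2*H - 5*H*f)
U(z, n) = -62 + z
-4062 - U(L(-4, 2), F(7, -1)) = -4062 - (-62 + (-4 + 2*2 - 5*2*(-4))) = -4062 - (-62 + (-4 + 4 + 40)) = -4062 - (-62 + 40) = -4062 - 1*(-22) = -4062 + 22 = -4040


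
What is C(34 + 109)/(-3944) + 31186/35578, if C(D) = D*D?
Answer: -302268469/70159816 ≈ -4.3083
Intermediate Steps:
C(D) = D²
C(34 + 109)/(-3944) + 31186/35578 = (34 + 109)²/(-3944) + 31186/35578 = 143²*(-1/3944) + 31186*(1/35578) = 20449*(-1/3944) + 15593/17789 = -20449/3944 + 15593/17789 = -302268469/70159816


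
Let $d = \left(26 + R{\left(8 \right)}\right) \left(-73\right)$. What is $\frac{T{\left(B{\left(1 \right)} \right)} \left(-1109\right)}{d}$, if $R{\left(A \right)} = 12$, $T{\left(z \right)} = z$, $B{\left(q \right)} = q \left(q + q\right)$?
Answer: $\frac{1109}{1387} \approx 0.79957$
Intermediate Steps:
$B{\left(q \right)} = 2 q^{2}$ ($B{\left(q \right)} = q 2 q = 2 q^{2}$)
$d = -2774$ ($d = \left(26 + 12\right) \left(-73\right) = 38 \left(-73\right) = -2774$)
$\frac{T{\left(B{\left(1 \right)} \right)} \left(-1109\right)}{d} = \frac{2 \cdot 1^{2} \left(-1109\right)}{-2774} = 2 \cdot 1 \left(-1109\right) \left(- \frac{1}{2774}\right) = 2 \left(-1109\right) \left(- \frac{1}{2774}\right) = \left(-2218\right) \left(- \frac{1}{2774}\right) = \frac{1109}{1387}$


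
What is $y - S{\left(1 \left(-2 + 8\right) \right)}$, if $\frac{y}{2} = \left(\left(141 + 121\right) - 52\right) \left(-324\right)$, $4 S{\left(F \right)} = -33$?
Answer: $- \frac{544287}{4} \approx -1.3607 \cdot 10^{5}$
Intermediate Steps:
$S{\left(F \right)} = - \frac{33}{4}$ ($S{\left(F \right)} = \frac{1}{4} \left(-33\right) = - \frac{33}{4}$)
$y = -136080$ ($y = 2 \left(\left(141 + 121\right) - 52\right) \left(-324\right) = 2 \left(262 - 52\right) \left(-324\right) = 2 \cdot 210 \left(-324\right) = 2 \left(-68040\right) = -136080$)
$y - S{\left(1 \left(-2 + 8\right) \right)} = -136080 - - \frac{33}{4} = -136080 + \frac{33}{4} = - \frac{544287}{4}$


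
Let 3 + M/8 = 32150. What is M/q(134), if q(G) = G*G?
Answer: 64294/4489 ≈ 14.323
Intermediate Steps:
q(G) = G²
M = 257176 (M = -24 + 8*32150 = -24 + 257200 = 257176)
M/q(134) = 257176/(134²) = 257176/17956 = 257176*(1/17956) = 64294/4489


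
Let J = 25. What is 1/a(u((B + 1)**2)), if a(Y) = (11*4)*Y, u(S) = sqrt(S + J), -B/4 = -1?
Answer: sqrt(2)/440 ≈ 0.0032141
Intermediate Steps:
B = 4 (B = -4*(-1) = 4)
u(S) = sqrt(25 + S) (u(S) = sqrt(S + 25) = sqrt(25 + S))
a(Y) = 44*Y
1/a(u((B + 1)**2)) = 1/(44*sqrt(25 + (4 + 1)**2)) = 1/(44*sqrt(25 + 5**2)) = 1/(44*sqrt(25 + 25)) = 1/(44*sqrt(50)) = 1/(44*(5*sqrt(2))) = 1/(220*sqrt(2)) = sqrt(2)/440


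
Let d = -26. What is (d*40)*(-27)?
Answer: 28080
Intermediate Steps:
(d*40)*(-27) = -26*40*(-27) = -1040*(-27) = 28080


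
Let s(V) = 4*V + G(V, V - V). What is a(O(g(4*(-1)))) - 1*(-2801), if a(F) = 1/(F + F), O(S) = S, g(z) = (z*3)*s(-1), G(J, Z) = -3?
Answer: 470569/168 ≈ 2801.0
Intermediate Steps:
s(V) = -3 + 4*V (s(V) = 4*V - 3 = -3 + 4*V)
g(z) = -21*z (g(z) = (z*3)*(-3 + 4*(-1)) = (3*z)*(-3 - 4) = (3*z)*(-7) = -21*z)
a(F) = 1/(2*F)
a(O(g(4*(-1)))) - 1*(-2801) = 1/(2*((-84*(-1)))) - 1*(-2801) = 1/(2*((-21*(-4)))) + 2801 = (½)/84 + 2801 = (½)*(1/84) + 2801 = 1/168 + 2801 = 470569/168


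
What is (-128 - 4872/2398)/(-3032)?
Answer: 38977/908842 ≈ 0.042886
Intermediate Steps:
(-128 - 4872/2398)/(-3032) = (-128 - 4872*1/2398)*(-1/3032) = (-128 - 2436/1199)*(-1/3032) = -155908/1199*(-1/3032) = 38977/908842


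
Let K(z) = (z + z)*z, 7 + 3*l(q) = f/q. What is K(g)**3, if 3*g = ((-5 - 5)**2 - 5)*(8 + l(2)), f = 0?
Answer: 141946649850411125000/531441 ≈ 2.6710e+14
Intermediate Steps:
l(q) = -7/3 (l(q) = -7/3 + (0/q)/3 = -7/3 + (1/3)*0 = -7/3 + 0 = -7/3)
g = 1615/9 (g = (((-5 - 5)**2 - 5)*(8 - 7/3))/3 = (((-10)**2 - 5)*(17/3))/3 = ((100 - 5)*(17/3))/3 = (95*(17/3))/3 = (1/3)*(1615/3) = 1615/9 ≈ 179.44)
K(z) = 2*z**2 (K(z) = (2*z)*z = 2*z**2)
K(g)**3 = (2*(1615/9)**2)**3 = (2*(2608225/81))**3 = (5216450/81)**3 = 141946649850411125000/531441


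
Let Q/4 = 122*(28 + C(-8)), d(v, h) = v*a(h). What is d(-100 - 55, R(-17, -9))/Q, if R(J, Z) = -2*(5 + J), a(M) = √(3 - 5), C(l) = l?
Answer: -31*I*√2/1952 ≈ -0.022459*I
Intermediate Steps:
a(M) = I*√2 (a(M) = √(-2) = I*√2)
R(J, Z) = -10 - 2*J
d(v, h) = I*v*√2 (d(v, h) = v*(I*√2) = I*v*√2)
Q = 9760 (Q = 4*(122*(28 - 8)) = 4*(122*20) = 4*2440 = 9760)
d(-100 - 55, R(-17, -9))/Q = (I*(-100 - 55)*√2)/9760 = (I*(-155)*√2)*(1/9760) = -155*I*√2*(1/9760) = -31*I*√2/1952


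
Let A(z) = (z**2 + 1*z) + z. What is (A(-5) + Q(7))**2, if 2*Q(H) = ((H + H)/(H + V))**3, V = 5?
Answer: 46553329/186624 ≈ 249.45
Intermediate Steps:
A(z) = z**2 + 2*z (A(z) = (z**2 + z) + z = (z + z**2) + z = z**2 + 2*z)
Q(H) = 4*H**3/(5 + H)**3 (Q(H) = ((H + H)/(H + 5))**3/2 = ((2*H)/(5 + H))**3/2 = (2*H/(5 + H))**3/2 = (8*H**3/(5 + H)**3)/2 = 4*H**3/(5 + H)**3)
(A(-5) + Q(7))**2 = (-5*(2 - 5) + 4*7**3/(5 + 7)**3)**2 = (-5*(-3) + 4*343/12**3)**2 = (15 + 4*343*(1/1728))**2 = (15 + 343/432)**2 = (6823/432)**2 = 46553329/186624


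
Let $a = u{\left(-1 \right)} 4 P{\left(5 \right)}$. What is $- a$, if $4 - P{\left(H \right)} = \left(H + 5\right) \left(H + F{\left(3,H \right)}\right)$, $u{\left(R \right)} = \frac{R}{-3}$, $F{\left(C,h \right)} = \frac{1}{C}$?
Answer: $\frac{592}{9} \approx 65.778$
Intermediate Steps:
$u{\left(R \right)} = - \frac{R}{3}$ ($u{\left(R \right)} = R \left(- \frac{1}{3}\right) = - \frac{R}{3}$)
$P{\left(H \right)} = 4 - \left(5 + H\right) \left(\frac{1}{3} + H\right)$ ($P{\left(H \right)} = 4 - \left(H + 5\right) \left(H + \frac{1}{3}\right) = 4 - \left(5 + H\right) \left(H + \frac{1}{3}\right) = 4 - \left(5 + H\right) \left(\frac{1}{3} + H\right)$)
$a = - \frac{592}{9}$ ($a = \left(- \frac{1}{3}\right) \left(-1\right) 4 \left(\frac{7}{3} - 5^{2} - \frac{80}{3}\right) = \frac{1}{3} \cdot 4 \left(\frac{7}{3} - 25 - \frac{80}{3}\right) = \frac{4 \left(\frac{7}{3} - 25 - \frac{80}{3}\right)}{3} = \frac{4}{3} \left(- \frac{148}{3}\right) = - \frac{592}{9} \approx -65.778$)
$- a = \left(-1\right) \left(- \frac{592}{9}\right) = \frac{592}{9}$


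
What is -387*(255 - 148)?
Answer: -41409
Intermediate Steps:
-387*(255 - 148) = -387*107 = -41409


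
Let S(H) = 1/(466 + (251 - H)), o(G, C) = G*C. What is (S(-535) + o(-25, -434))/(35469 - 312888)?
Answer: -4528067/115776196 ≈ -0.039111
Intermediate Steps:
o(G, C) = C*G
S(H) = 1/(717 - H)
(S(-535) + o(-25, -434))/(35469 - 312888) = (-1/(-717 - 535) - 434*(-25))/(35469 - 312888) = (-1/(-1252) + 10850)/(-277419) = (-1*(-1/1252) + 10850)*(-1/277419) = (1/1252 + 10850)*(-1/277419) = (13584201/1252)*(-1/277419) = -4528067/115776196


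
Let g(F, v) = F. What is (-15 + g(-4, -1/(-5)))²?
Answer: 361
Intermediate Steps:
(-15 + g(-4, -1/(-5)))² = (-15 - 4)² = (-19)² = 361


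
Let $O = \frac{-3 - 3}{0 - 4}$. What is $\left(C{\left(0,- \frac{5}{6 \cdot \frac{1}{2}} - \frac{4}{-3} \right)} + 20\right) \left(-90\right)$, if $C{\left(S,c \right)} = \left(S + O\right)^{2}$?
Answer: $- \frac{4005}{2} \approx -2002.5$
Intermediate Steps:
$O = \frac{3}{2}$ ($O = - \frac{6}{-4} = \left(-6\right) \left(- \frac{1}{4}\right) = \frac{3}{2} \approx 1.5$)
$C{\left(S,c \right)} = \left(\frac{3}{2} + S\right)^{2}$ ($C{\left(S,c \right)} = \left(S + \frac{3}{2}\right)^{2} = \left(\frac{3}{2} + S\right)^{2}$)
$\left(C{\left(0,- \frac{5}{6 \cdot \frac{1}{2}} - \frac{4}{-3} \right)} + 20\right) \left(-90\right) = \left(\frac{\left(3 + 2 \cdot 0\right)^{2}}{4} + 20\right) \left(-90\right) = \left(\frac{\left(3 + 0\right)^{2}}{4} + 20\right) \left(-90\right) = \left(\frac{3^{2}}{4} + 20\right) \left(-90\right) = \left(\frac{1}{4} \cdot 9 + 20\right) \left(-90\right) = \left(\frac{9}{4} + 20\right) \left(-90\right) = \frac{89}{4} \left(-90\right) = - \frac{4005}{2}$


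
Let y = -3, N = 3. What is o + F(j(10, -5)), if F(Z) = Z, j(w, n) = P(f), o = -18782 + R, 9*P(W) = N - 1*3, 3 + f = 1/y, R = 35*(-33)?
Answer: -19937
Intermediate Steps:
R = -1155
f = -10/3 (f = -3 + 1/(-3) = -3 - 1/3 = -10/3 ≈ -3.3333)
P(W) = 0 (P(W) = (3 - 1*3)/9 = (3 - 3)/9 = (1/9)*0 = 0)
o = -19937 (o = -18782 - 1155 = -19937)
j(w, n) = 0
o + F(j(10, -5)) = -19937 + 0 = -19937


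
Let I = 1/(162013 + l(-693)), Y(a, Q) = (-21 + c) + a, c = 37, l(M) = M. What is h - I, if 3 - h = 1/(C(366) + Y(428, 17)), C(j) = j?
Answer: 39184547/13066920 ≈ 2.9988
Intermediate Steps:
Y(a, Q) = 16 + a (Y(a, Q) = (-21 + 37) + a = 16 + a)
I = 1/161320 (I = 1/(162013 - 693) = 1/161320 ≈ 6.1989e-6)
h = 2429/810 (h = 3 - 1/(366 + (16 + 428)) = 3 - 1/(366 + 444) = 3 - 1/810 = 2429/810 ≈ 2.9988)
h - I = 2429/810 - 1*1/161320 = 2429/810 - 1/161320 = 39184547/13066920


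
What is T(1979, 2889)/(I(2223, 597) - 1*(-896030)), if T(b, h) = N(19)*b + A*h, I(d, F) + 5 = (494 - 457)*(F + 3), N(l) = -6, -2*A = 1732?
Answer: -837916/306075 ≈ -2.7376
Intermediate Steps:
A = -866 (A = -½*1732 = -866)
I(d, F) = 106 + 37*F (I(d, F) = -5 + (494 - 457)*(F + 3) = -5 + 37*(3 + F) = -5 + (111 + 37*F) = 106 + 37*F)
T(b, h) = -866*h - 6*b (T(b, h) = -6*b - 866*h = -866*h - 6*b)
T(1979, 2889)/(I(2223, 597) - 1*(-896030)) = (-866*2889 - 6*1979)/((106 + 37*597) - 1*(-896030)) = (-2501874 - 11874)/((106 + 22089) + 896030) = -2513748/(22195 + 896030) = -2513748/918225 = -2513748*1/918225 = -837916/306075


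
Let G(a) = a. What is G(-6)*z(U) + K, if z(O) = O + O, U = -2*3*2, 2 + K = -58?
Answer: 84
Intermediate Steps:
K = -60 (K = -2 - 58 = -60)
U = -12 (U = -6*2 = -12)
z(O) = 2*O
G(-6)*z(U) + K = -12*(-12) - 60 = -6*(-24) - 60 = 144 - 60 = 84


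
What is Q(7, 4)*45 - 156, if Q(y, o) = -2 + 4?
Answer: -66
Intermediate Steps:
Q(y, o) = 2
Q(7, 4)*45 - 156 = 2*45 - 156 = 90 - 156 = -66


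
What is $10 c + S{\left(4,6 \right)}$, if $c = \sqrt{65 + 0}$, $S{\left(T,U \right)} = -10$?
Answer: $-10 + 10 \sqrt{65} \approx 70.623$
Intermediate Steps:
$c = \sqrt{65} \approx 8.0623$
$10 c + S{\left(4,6 \right)} = 10 \sqrt{65} - 10 = -10 + 10 \sqrt{65}$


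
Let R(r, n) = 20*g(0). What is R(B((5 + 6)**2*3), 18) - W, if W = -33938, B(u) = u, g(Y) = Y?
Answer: 33938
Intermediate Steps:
R(r, n) = 0 (R(r, n) = 20*0 = 0)
R(B((5 + 6)**2*3), 18) - W = 0 - 1*(-33938) = 0 + 33938 = 33938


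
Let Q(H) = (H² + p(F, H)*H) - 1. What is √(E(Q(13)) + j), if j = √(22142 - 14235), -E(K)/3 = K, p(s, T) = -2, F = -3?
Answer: √(-426 + √7907) ≈ 18.36*I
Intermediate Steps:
Q(H) = -1 + H² - 2*H (Q(H) = (H² - 2*H) - 1 = -1 + H² - 2*H)
E(K) = -3*K
j = √7907 ≈ 88.921
√(E(Q(13)) + j) = √(-3*(-1 + 13² - 2*13) + √7907) = √(-3*(-1 + 169 - 26) + √7907) = √(-3*142 + √7907) = √(-426 + √7907)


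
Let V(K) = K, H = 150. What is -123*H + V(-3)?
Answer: -18453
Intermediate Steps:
-123*H + V(-3) = -123*150 - 3 = -18450 - 3 = -18453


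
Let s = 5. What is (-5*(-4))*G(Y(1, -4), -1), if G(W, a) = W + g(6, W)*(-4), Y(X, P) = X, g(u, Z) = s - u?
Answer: 100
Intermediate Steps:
g(u, Z) = 5 - u
G(W, a) = 4 + W (G(W, a) = W + (5 - 1*6)*(-4) = W + (5 - 6)*(-4) = W - 1*(-4) = W + 4 = 4 + W)
(-5*(-4))*G(Y(1, -4), -1) = (-5*(-4))*(4 + 1) = 20*5 = 100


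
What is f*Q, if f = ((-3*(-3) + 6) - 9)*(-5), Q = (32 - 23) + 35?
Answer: -1320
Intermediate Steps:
Q = 44 (Q = 9 + 35 = 44)
f = -30 (f = ((9 + 6) - 9)*(-5) = (15 - 9)*(-5) = 6*(-5) = -30)
f*Q = -30*44 = -1320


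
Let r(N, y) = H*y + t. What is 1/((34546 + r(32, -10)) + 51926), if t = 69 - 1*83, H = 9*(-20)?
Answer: 1/88258 ≈ 1.1330e-5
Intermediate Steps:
H = -180
t = -14 (t = 69 - 83 = -14)
r(N, y) = -14 - 180*y (r(N, y) = -180*y - 14 = -14 - 180*y)
1/((34546 + r(32, -10)) + 51926) = 1/((34546 + (-14 - 180*(-10))) + 51926) = 1/((34546 + (-14 + 1800)) + 51926) = 1/((34546 + 1786) + 51926) = 1/(36332 + 51926) = 1/88258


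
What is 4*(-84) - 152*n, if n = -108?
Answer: 16080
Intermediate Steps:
4*(-84) - 152*n = 4*(-84) - 152*(-108) = -336 + 16416 = 16080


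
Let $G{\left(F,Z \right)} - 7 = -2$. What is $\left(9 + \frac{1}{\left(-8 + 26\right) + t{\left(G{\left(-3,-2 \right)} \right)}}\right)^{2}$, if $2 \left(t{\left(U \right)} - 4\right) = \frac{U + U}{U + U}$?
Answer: $\frac{165649}{2025} \approx 81.802$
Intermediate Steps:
$G{\left(F,Z \right)} = 5$ ($G{\left(F,Z \right)} = 7 - 2 = 5$)
$t{\left(U \right)} = \frac{9}{2}$ ($t{\left(U \right)} = 4 + \frac{\left(U + U\right) \frac{1}{U + U}}{2} = 4 + \frac{2 U \frac{1}{2 U}}{2} = 4 + \frac{1}{2} \cdot 1 = 4 + \frac{1}{2} = \frac{9}{2}$)
$\left(9 + \frac{1}{\left(-8 + 26\right) + t{\left(G{\left(-3,-2 \right)} \right)}}\right)^{2} = \left(9 + \frac{1}{\left(-8 + 26\right) + \frac{9}{2}}\right)^{2} = \left(9 + \frac{1}{18 + \frac{9}{2}}\right)^{2} = \left(9 + \frac{1}{\frac{45}{2}}\right)^{2} = \left(9 + \frac{2}{45}\right)^{2} = \left(\frac{407}{45}\right)^{2} = \frac{165649}{2025}$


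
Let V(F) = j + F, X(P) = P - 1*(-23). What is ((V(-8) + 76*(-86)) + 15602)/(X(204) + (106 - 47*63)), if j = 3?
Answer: -9061/2628 ≈ -3.4479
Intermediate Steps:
X(P) = 23 + P (X(P) = P + 23 = 23 + P)
V(F) = 3 + F
((V(-8) + 76*(-86)) + 15602)/(X(204) + (106 - 47*63)) = (((3 - 8) + 76*(-86)) + 15602)/((23 + 204) + (106 - 47*63)) = ((-5 - 6536) + 15602)/(227 + (106 - 2961)) = (-6541 + 15602)/(227 - 2855) = 9061/(-2628) = 9061*(-1/2628) = -9061/2628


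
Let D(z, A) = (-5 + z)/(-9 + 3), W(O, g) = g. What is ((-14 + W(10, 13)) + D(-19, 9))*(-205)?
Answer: -615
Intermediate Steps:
D(z, A) = ⅚ - z/6 (D(z, A) = (-5 + z)/(-6) = (-5 + z)*(-⅙) = ⅚ - z/6)
((-14 + W(10, 13)) + D(-19, 9))*(-205) = ((-14 + 13) + (⅚ - ⅙*(-19)))*(-205) = (-1 + (⅚ + 19/6))*(-205) = (-1 + 4)*(-205) = 3*(-205) = -615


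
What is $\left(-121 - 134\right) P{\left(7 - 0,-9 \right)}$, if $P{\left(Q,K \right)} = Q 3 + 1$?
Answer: $-5610$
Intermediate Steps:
$P{\left(Q,K \right)} = 1 + 3 Q$ ($P{\left(Q,K \right)} = 3 Q + 1 = 1 + 3 Q$)
$\left(-121 - 134\right) P{\left(7 - 0,-9 \right)} = \left(-121 - 134\right) \left(1 + 3 \left(7 - 0\right)\right) = - 255 \left(1 + 3 \left(7 + 0\right)\right) = - 255 \left(1 + 3 \cdot 7\right) = - 255 \left(1 + 21\right) = \left(-255\right) 22 = -5610$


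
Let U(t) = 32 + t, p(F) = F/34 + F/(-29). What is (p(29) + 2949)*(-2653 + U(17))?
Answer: -130539822/17 ≈ -7.6788e+6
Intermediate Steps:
p(F) = -5*F/986 (p(F) = F*(1/34) + F*(-1/29) = F/34 - F/29 = -5*F/986)
(p(29) + 2949)*(-2653 + U(17)) = (-5/986*29 + 2949)*(-2653 + (32 + 17)) = (-5/34 + 2949)*(-2653 + 49) = (100261/34)*(-2604) = -130539822/17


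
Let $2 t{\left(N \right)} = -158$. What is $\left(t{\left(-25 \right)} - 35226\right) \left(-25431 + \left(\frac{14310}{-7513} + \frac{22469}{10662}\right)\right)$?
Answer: $\frac{71919764936496745}{80103606} \approx 8.9783 \cdot 10^{8}$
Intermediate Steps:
$t{\left(N \right)} = -79$ ($t{\left(N \right)} = \frac{1}{2} \left(-158\right) = -79$)
$\left(t{\left(-25 \right)} - 35226\right) \left(-25431 + \left(\frac{14310}{-7513} + \frac{22469}{10662}\right)\right) = \left(-79 - 35226\right) \left(-25431 + \left(\frac{14310}{-7513} + \frac{22469}{10662}\right)\right) = - 35305 \left(-25431 + \left(14310 \left(- \frac{1}{7513}\right) + 22469 \cdot \frac{1}{10662}\right)\right) = - 35305 \left(-25431 + \left(- \frac{14310}{7513} + \frac{22469}{10662}\right)\right) = - 35305 \left(-25431 + \frac{16236377}{80103606}\right) = \left(-35305\right) \left(- \frac{2037098567809}{80103606}\right) = \frac{71919764936496745}{80103606}$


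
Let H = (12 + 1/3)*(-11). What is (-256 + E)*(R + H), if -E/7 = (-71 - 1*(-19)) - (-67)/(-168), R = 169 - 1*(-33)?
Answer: 529141/72 ≈ 7349.2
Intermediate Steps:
R = 202 (R = 169 + 33 = 202)
H = -407/3 (H = (12 + ⅓)*(-11) = (37/3)*(-11) = -407/3 ≈ -135.67)
E = 8803/24 (E = -7*((-71 - 1*(-19)) - (-67)/(-168)) = -7*((-71 + 19) - (-67)*(-1)/168) = -7*(-52 - 1*67/168) = -7*(-52 - 67/168) = -7*(-8803/168) = 8803/24 ≈ 366.79)
(-256 + E)*(R + H) = (-256 + 8803/24)*(202 - 407/3) = (2659/24)*(199/3) = 529141/72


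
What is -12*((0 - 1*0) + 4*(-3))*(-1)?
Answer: -144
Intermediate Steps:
-12*((0 - 1*0) + 4*(-3))*(-1) = -12*((0 + 0) - 12)*(-1) = -12*(0 - 12)*(-1) = -12*(-12)*(-1) = 144*(-1) = -144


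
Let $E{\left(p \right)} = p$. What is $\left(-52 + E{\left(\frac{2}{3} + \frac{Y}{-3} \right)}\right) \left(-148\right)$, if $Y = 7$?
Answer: $\frac{23828}{3} \approx 7942.7$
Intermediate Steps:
$\left(-52 + E{\left(\frac{2}{3} + \frac{Y}{-3} \right)}\right) \left(-148\right) = \left(-52 + \left(\frac{2}{3} + \frac{7}{-3}\right)\right) \left(-148\right) = \left(-52 + \left(2 \cdot \frac{1}{3} + 7 \left(- \frac{1}{3}\right)\right)\right) \left(-148\right) = \left(-52 + \left(\frac{2}{3} - \frac{7}{3}\right)\right) \left(-148\right) = \left(-52 - \frac{5}{3}\right) \left(-148\right) = \left(- \frac{161}{3}\right) \left(-148\right) = \frac{23828}{3}$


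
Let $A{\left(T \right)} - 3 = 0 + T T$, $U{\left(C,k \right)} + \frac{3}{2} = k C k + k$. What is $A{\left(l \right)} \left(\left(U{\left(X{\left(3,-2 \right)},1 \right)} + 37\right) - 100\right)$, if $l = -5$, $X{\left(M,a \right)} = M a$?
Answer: $-1946$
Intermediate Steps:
$U{\left(C,k \right)} = - \frac{3}{2} + k + C k^{2}$ ($U{\left(C,k \right)} = - \frac{3}{2} + \left(k C k + k\right) = - \frac{3}{2} + \left(C k k + k\right) = - \frac{3}{2} + \left(C k^{2} + k\right) = - \frac{3}{2} + \left(k + C k^{2}\right) = - \frac{3}{2} + k + C k^{2}$)
$A{\left(T \right)} = 3 + T^{2}$ ($A{\left(T \right)} = 3 + \left(0 + T T\right) = 3 + \left(0 + T^{2}\right) = 3 + T^{2}$)
$A{\left(l \right)} \left(\left(U{\left(X{\left(3,-2 \right)},1 \right)} + 37\right) - 100\right) = \left(3 + \left(-5\right)^{2}\right) \left(\left(\left(- \frac{3}{2} + 1 + 3 \left(-2\right) 1^{2}\right) + 37\right) - 100\right) = \left(3 + 25\right) \left(\left(\left(- \frac{3}{2} + 1 - 6\right) + 37\right) - 100\right) = 28 \left(\left(\left(- \frac{3}{2} + 1 - 6\right) + 37\right) - 100\right) = 28 \left(\left(- \frac{13}{2} + 37\right) - 100\right) = 28 \left(\frac{61}{2} - 100\right) = 28 \left(- \frac{139}{2}\right) = -1946$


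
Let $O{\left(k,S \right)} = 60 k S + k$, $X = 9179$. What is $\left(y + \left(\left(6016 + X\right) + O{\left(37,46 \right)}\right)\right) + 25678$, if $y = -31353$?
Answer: $111677$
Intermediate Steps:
$O{\left(k,S \right)} = k + 60 S k$ ($O{\left(k,S \right)} = 60 S k + k = k + 60 S k$)
$\left(y + \left(\left(6016 + X\right) + O{\left(37,46 \right)}\right)\right) + 25678 = \left(-31353 + \left(\left(6016 + 9179\right) + 37 \left(1 + 60 \cdot 46\right)\right)\right) + 25678 = \left(-31353 + \left(15195 + 37 \left(1 + 2760\right)\right)\right) + 25678 = \left(-31353 + \left(15195 + 37 \cdot 2761\right)\right) + 25678 = \left(-31353 + \left(15195 + 102157\right)\right) + 25678 = \left(-31353 + 117352\right) + 25678 = 85999 + 25678 = 111677$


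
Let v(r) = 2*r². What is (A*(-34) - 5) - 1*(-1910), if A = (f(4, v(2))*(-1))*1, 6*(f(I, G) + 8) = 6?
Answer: 1667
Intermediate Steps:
f(I, G) = -7 (f(I, G) = -8 + (⅙)*6 = -8 + 1 = -7)
A = 7 (A = -7*(-1)*1 = 7*1 = 7)
(A*(-34) - 5) - 1*(-1910) = (7*(-34) - 5) - 1*(-1910) = (-238 - 5) + 1910 = -243 + 1910 = 1667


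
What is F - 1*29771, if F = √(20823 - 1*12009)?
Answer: -29771 + √8814 ≈ -29677.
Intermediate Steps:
F = √8814 (F = √(20823 - 12009) = √8814 ≈ 93.883)
F - 1*29771 = √8814 - 1*29771 = √8814 - 29771 = -29771 + √8814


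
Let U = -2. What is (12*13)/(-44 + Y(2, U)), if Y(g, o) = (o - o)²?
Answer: -39/11 ≈ -3.5455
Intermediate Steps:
Y(g, o) = 0 (Y(g, o) = 0² = 0)
(12*13)/(-44 + Y(2, U)) = (12*13)/(-44 + 0) = 156/(-44) = 156*(-1/44) = -39/11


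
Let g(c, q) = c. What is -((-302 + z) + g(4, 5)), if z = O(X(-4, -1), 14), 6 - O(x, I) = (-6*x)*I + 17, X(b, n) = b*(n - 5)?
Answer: -1707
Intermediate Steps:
X(b, n) = b*(-5 + n)
O(x, I) = -11 + 6*I*x (O(x, I) = 6 - ((-6*x)*I + 17) = 6 - (-6*I*x + 17) = 6 - (17 - 6*I*x) = 6 + (-17 + 6*I*x) = -11 + 6*I*x)
z = 2005 (z = -11 + 6*14*(-4*(-5 - 1)) = -11 + 6*14*(-4*(-6)) = -11 + 6*14*24 = -11 + 2016 = 2005)
-((-302 + z) + g(4, 5)) = -((-302 + 2005) + 4) = -(1703 + 4) = -1*1707 = -1707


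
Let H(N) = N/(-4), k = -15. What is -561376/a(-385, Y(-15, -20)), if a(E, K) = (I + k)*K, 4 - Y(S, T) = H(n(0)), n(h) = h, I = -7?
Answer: 70172/11 ≈ 6379.3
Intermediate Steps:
H(N) = -N/4 (H(N) = N*(-1/4) = -N/4)
Y(S, T) = 4 (Y(S, T) = 4 - (-1)*0/4 = 4 - 1*0 = 4 + 0 = 4)
a(E, K) = -22*K (a(E, K) = (-7 - 15)*K = -22*K)
-561376/a(-385, Y(-15, -20)) = -561376/((-22*4)) = -561376/(-88) = -561376*(-1/88) = 70172/11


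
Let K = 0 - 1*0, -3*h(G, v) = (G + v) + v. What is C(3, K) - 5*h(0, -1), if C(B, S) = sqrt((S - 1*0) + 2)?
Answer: -10/3 + sqrt(2) ≈ -1.9191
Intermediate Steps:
h(G, v) = -2*v/3 - G/3 (h(G, v) = -((G + v) + v)/3 = -(G + 2*v)/3 = -2*v/3 - G/3)
K = 0 (K = 0 + 0 = 0)
C(B, S) = sqrt(2 + S) (C(B, S) = sqrt((S + 0) + 2) = sqrt(S + 2) = sqrt(2 + S))
C(3, K) - 5*h(0, -1) = sqrt(2 + 0) - 5*(-2/3*(-1) - 1/3*0) = sqrt(2) - 5*(2/3 + 0) = sqrt(2) - 5*2/3 = sqrt(2) - 10/3 = -10/3 + sqrt(2)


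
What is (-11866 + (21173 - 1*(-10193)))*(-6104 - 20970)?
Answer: -527943000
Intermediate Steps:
(-11866 + (21173 - 1*(-10193)))*(-6104 - 20970) = (-11866 + (21173 + 10193))*(-27074) = (-11866 + 31366)*(-27074) = 19500*(-27074) = -527943000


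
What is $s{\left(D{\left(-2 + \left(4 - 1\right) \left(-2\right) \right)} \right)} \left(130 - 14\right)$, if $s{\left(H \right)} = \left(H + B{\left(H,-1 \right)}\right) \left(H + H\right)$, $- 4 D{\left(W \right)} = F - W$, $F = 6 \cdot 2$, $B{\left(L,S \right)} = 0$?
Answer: $5800$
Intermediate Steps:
$F = 12$
$D{\left(W \right)} = -3 + \frac{W}{4}$ ($D{\left(W \right)} = - \frac{12 - W}{4} = -3 + \frac{W}{4}$)
$s{\left(H \right)} = 2 H^{2}$ ($s{\left(H \right)} = \left(H + 0\right) \left(H + H\right) = H 2 H = 2 H^{2}$)
$s{\left(D{\left(-2 + \left(4 - 1\right) \left(-2\right) \right)} \right)} \left(130 - 14\right) = 2 \left(-3 + \frac{-2 + \left(4 - 1\right) \left(-2\right)}{4}\right)^{2} \left(130 - 14\right) = 2 \left(-3 + \frac{-2 + 3 \left(-2\right)}{4}\right)^{2} \cdot 116 = 2 \left(-3 + \frac{-2 - 6}{4}\right)^{2} \cdot 116 = 2 \left(-3 + \frac{1}{4} \left(-8\right)\right)^{2} \cdot 116 = 2 \left(-3 - 2\right)^{2} \cdot 116 = 2 \left(-5\right)^{2} \cdot 116 = 2 \cdot 25 \cdot 116 = 50 \cdot 116 = 5800$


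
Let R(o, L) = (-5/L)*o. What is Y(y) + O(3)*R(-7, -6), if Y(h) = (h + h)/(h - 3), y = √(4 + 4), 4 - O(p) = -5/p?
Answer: -883/18 - 12*√2 ≈ -66.026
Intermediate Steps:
R(o, L) = -5*o/L
O(p) = 4 + 5/p (O(p) = 4 - (-5)/p = 4 + 5/p)
y = 2*√2 (y = √8 = 2*√2 ≈ 2.8284)
Y(h) = 2*h/(-3 + h) (Y(h) = (2*h)/(-3 + h) = 2*h/(-3 + h))
Y(y) + O(3)*R(-7, -6) = 2*(2*√2)/(-3 + 2*√2) + (4 + 5/3)*(-5*(-7)/(-6)) = 4*√2/(-3 + 2*√2) + (4 + 5*(⅓))*(-5*(-7)*(-⅙)) = 4*√2/(-3 + 2*√2) + (4 + 5/3)*(-35/6) = 4*√2/(-3 + 2*√2) + (17/3)*(-35/6) = 4*√2/(-3 + 2*√2) - 595/18 = -595/18 + 4*√2/(-3 + 2*√2)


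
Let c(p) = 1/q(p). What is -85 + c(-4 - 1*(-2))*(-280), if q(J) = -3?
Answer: 25/3 ≈ 8.3333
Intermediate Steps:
c(p) = -⅓ (c(p) = 1/(-3) = -⅓)
-85 + c(-4 - 1*(-2))*(-280) = -85 - ⅓*(-280) = -85 + 280/3 = 25/3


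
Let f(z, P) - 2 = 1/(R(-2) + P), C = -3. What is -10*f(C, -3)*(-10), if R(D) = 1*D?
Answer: 180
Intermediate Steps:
R(D) = D
f(z, P) = 2 + 1/(-2 + P)
-10*f(C, -3)*(-10) = -10*(-3 + 2*(-3))/(-2 - 3)*(-10) = -10*(-3 - 6)/(-5)*(-10) = -(-2)*(-9)*(-10) = -10*9/5*(-10) = -18*(-10) = 180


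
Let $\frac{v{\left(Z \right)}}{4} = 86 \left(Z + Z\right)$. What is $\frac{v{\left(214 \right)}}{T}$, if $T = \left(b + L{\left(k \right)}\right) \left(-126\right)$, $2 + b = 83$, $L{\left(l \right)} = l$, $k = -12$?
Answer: $- \frac{73616}{4347} \approx -16.935$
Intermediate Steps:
$b = 81$ ($b = -2 + 83 = 81$)
$v{\left(Z \right)} = 688 Z$ ($v{\left(Z \right)} = 4 \cdot 86 \left(Z + Z\right) = 4 \cdot 86 \cdot 2 Z = 4 \cdot 172 Z = 688 Z$)
$T = -8694$ ($T = \left(81 - 12\right) \left(-126\right) = 69 \left(-126\right) = -8694$)
$\frac{v{\left(214 \right)}}{T} = \frac{688 \cdot 214}{-8694} = 147232 \left(- \frac{1}{8694}\right) = - \frac{73616}{4347}$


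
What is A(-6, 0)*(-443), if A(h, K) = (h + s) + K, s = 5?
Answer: 443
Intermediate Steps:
A(h, K) = 5 + K + h (A(h, K) = (h + 5) + K = (5 + h) + K = 5 + K + h)
A(-6, 0)*(-443) = (5 + 0 - 6)*(-443) = -1*(-443) = 443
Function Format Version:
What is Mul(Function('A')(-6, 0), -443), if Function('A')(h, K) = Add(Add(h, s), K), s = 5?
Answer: 443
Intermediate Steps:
Function('A')(h, K) = Add(5, K, h) (Function('A')(h, K) = Add(Add(h, 5), K) = Add(Add(5, h), K) = Add(5, K, h))
Mul(Function('A')(-6, 0), -443) = Mul(Add(5, 0, -6), -443) = Mul(-1, -443) = 443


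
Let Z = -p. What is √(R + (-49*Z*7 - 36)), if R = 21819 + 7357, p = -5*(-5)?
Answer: √37715 ≈ 194.20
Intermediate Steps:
p = 25
Z = -25 (Z = -1*25 = -25)
R = 29176
√(R + (-49*Z*7 - 36)) = √(29176 + (-(-1225)*7 - 36)) = √(29176 + (-49*(-175) - 36)) = √(29176 + (8575 - 36)) = √(29176 + 8539) = √37715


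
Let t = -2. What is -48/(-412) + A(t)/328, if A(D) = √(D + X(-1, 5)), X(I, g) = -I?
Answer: 12/103 + I/328 ≈ 0.1165 + 0.0030488*I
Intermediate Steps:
A(D) = √(1 + D) (A(D) = √(D - 1*(-1)) = √(D + 1) = √(1 + D))
-48/(-412) + A(t)/328 = -48/(-412) + √(1 - 2)/328 = -48*(-1/412) + √(-1)*(1/328) = 12/103 + I*(1/328) = 12/103 + I/328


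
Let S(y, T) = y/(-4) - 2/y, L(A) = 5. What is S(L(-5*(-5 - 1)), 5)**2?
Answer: 1089/400 ≈ 2.7225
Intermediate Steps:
S(y, T) = -2/y - y/4 (S(y, T) = y*(-1/4) - 2/y = -y/4 - 2/y = -2/y - y/4)
S(L(-5*(-5 - 1)), 5)**2 = (-2/5 - 1/4*5)**2 = (-2*1/5 - 5/4)**2 = (-2/5 - 5/4)**2 = (-33/20)**2 = 1089/400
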